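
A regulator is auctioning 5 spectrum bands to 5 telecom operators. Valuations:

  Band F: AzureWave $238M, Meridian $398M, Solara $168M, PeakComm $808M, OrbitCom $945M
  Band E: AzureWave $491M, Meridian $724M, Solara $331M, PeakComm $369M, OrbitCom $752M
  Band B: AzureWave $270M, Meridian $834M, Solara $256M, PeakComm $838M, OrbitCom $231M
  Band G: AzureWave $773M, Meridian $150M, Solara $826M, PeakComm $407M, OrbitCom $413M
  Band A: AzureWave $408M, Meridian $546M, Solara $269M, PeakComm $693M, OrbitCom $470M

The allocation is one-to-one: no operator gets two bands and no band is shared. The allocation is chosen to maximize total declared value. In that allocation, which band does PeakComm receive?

This is a one-to-one assignment (maximum-weight bipartite matching).
Optimal: AzureWave→Band E ($491M), Meridian→Band B ($834M), Solara→Band G ($826M), PeakComm→Band A ($693M), OrbitCom→Band F ($945M) — total 491+834+826+693+945 = $3789M.
Column-greedy (each band in turn goes to its best remaining operator) gives $3741M, worse by 48.
Next-best assignment: AzureWave→Band A, Meridian→Band E, Solara→Band G, PeakComm→Band B, OrbitCom→Band F = $3741M.
Swapping Solara↔Meridian (Solara→Band B $256M, Meridian→Band G $150M) loses 1254.
No other one-to-one assignment exceeds $3789M.
PeakComm's own top band is Band B ($838M), but forcing PeakComm→Band B and reassigning the rest optimally gives only $3741M — worse by 48.

PeakComm receives Band A.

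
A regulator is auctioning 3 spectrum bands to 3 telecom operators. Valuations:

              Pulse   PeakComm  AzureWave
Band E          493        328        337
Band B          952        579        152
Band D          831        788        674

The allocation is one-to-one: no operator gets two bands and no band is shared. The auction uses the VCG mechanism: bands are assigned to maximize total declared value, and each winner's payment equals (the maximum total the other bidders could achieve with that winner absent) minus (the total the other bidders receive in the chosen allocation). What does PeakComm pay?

PeakComm pays $337M.

Efficient allocation: Pulse→Band B ($952M), PeakComm→Band D ($788M), AzureWave→Band E ($337M); total welfare W = $2077M.
PeakComm receives Band D at value $788M, so the others get W − 788 = $1289M.
Without PeakComm: best allocation of the remaining 2 bidders over all 3 bands is Pulse→Band B ($952M), AzureWave→Band D ($674M), total $1626M.
VCG payment = (others' best without PeakComm) − (others' welfare with PeakComm) = 1626 − 1289 = $337M.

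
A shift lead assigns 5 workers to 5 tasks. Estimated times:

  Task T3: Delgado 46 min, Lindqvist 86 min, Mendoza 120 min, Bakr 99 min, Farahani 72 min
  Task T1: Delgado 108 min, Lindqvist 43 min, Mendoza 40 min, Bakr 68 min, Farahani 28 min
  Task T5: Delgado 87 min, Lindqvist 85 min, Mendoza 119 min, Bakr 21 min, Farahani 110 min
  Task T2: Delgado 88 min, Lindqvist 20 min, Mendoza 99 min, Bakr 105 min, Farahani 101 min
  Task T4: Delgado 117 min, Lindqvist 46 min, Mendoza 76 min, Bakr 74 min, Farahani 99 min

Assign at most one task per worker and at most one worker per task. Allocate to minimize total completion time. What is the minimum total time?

Minimum total: 191 min

Treat this as an assignment problem: match each worker to one task.
Optimal: Delgado→Task T3 (46 min), Lindqvist→Task T2 (20 min), Mendoza→Task T4 (76 min), Bakr→Task T5 (21 min), Farahani→Task T1 (28 min) — total 46+20+76+21+28 = 191 min.
Row-greedy (each worker in turn takes its cheapest remaining task) gives 226 min, worse by 35.
Next-best assignment: Delgado→Task T3, Lindqvist→Task T2, Mendoza→Task T1, Bakr→Task T5, Farahani→Task T4 = 226 min.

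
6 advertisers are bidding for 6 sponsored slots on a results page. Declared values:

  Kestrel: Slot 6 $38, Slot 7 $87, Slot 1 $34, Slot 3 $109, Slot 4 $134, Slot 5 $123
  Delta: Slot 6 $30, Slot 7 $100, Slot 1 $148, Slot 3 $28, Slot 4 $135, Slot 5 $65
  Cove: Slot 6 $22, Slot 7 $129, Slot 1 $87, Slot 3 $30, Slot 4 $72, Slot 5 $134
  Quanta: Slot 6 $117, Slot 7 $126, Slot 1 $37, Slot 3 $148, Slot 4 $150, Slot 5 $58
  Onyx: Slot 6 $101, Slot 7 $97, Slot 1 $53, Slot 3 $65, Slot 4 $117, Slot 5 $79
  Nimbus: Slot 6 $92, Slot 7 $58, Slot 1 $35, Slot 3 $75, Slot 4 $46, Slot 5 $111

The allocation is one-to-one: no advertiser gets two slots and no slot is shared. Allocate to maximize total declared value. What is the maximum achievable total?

Optimal: Kestrel→Slot 4 ($134), Delta→Slot 1 ($148), Cove→Slot 7 ($129), Quanta→Slot 3 ($148), Onyx→Slot 6 ($101), Nimbus→Slot 5 ($111) — total 134+148+129+148+101+111 = $771.
Max-entry greedy (repeatedly take the single best remaining cell) gives $700, worse by 71.

Max total: $771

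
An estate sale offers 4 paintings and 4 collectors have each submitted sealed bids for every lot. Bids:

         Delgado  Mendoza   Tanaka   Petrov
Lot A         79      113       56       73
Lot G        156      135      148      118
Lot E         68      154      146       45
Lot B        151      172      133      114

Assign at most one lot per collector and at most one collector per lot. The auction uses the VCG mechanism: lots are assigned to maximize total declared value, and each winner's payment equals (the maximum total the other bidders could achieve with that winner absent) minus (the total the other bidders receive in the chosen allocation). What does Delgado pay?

Efficient allocation: Delgado→Lot G ($156), Mendoza→Lot B ($172), Tanaka→Lot E ($146), Petrov→Lot A ($73); total welfare W = $547.
Delgado receives Lot G at value $156, so the others get W − 156 = $391.
Without Delgado: best allocation of the remaining 3 bidders over all 4 lots is Mendoza→Lot B ($172), Tanaka→Lot E ($146), Petrov→Lot G ($118), total $436.
VCG payment = (others' best without Delgado) − (others' welfare with Delgado) = 436 − 391 = $45.

Delgado pays $45.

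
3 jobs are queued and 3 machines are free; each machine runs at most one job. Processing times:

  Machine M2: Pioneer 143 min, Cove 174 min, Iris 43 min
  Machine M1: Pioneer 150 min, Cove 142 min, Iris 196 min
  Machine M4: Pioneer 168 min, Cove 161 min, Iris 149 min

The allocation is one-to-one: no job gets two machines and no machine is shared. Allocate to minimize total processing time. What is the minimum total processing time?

Min total: 353 min

Optimal: Pioneer→Machine M4 (168 min), Cove→Machine M1 (142 min), Iris→Machine M2 (43 min) — total 168+142+43 = 353 min.
Row-greedy (each job in turn takes its cheapest remaining machine) gives 434 min, worse by 81.
Swapping Cove↔Pioneer (Cove→Machine M4 161 min, Pioneer→Machine M1 150 min) adds 1.
No other one-to-one assignment undercuts 353 min.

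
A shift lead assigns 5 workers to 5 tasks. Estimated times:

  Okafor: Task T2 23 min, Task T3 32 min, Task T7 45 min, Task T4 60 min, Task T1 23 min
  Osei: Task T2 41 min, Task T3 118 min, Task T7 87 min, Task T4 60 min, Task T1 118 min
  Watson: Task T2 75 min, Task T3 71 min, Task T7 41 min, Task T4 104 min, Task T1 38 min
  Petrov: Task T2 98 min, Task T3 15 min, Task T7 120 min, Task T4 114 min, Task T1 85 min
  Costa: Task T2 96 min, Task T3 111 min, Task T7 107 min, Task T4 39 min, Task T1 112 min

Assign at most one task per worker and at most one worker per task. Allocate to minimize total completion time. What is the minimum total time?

Treat this as an assignment problem: match each worker to one task.
Optimal: Okafor→Task T1 (23 min), Osei→Task T2 (41 min), Watson→Task T7 (41 min), Petrov→Task T3 (15 min), Costa→Task T4 (39 min) — total 23+41+41+15+39 = 159 min.
Column-greedy (each task in turn goes to its cheapest remaining worker) gives 236 min, worse by 77.
Swapping Okafor↔Petrov (Okafor→Task T3 32 min, Petrov→Task T1 85 min) adds 79.

Min total: 159 min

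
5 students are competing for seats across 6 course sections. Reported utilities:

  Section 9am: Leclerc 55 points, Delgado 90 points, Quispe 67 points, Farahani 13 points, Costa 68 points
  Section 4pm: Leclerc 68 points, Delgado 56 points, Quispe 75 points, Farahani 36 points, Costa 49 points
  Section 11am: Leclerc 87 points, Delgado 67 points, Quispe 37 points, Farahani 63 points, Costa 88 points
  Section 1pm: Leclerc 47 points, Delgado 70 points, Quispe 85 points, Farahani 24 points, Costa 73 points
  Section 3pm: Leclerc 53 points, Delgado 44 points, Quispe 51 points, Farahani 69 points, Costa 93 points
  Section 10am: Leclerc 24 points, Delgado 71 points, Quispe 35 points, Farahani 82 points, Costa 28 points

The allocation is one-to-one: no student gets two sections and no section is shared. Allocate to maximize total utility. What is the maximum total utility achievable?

Optimal: Leclerc→Section 11am (87 points), Delgado→Section 9am (90 points), Quispe→Section 1pm (85 points), Farahani→Section 10am (82 points), Costa→Section 3pm (93 points) — total 87+90+85+82+93 = 437 points.
Column-greedy (each section in turn goes to its best remaining student) gives 369 points, worse by 68.
Next-best assignment: Leclerc→Section 11am, Delgado→Section 9am, Quispe→Section 4pm, Farahani→Section 10am, Costa→Section 3pm = 427 points.
Checked against all permutations: 437 points is optimal.

Max total: 437 points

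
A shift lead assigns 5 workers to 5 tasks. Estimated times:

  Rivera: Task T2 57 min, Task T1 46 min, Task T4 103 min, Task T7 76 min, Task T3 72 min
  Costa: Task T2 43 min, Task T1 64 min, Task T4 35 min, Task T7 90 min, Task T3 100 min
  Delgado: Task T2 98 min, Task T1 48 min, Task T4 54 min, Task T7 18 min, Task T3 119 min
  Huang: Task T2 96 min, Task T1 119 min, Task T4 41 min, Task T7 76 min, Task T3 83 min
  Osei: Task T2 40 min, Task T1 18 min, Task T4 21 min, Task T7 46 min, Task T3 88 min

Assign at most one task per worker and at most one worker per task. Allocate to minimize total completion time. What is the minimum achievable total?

Treat this as an assignment problem: match each worker to one task.
Optimal: Rivera→Task T3 (72 min), Costa→Task T2 (43 min), Delgado→Task T7 (18 min), Huang→Task T4 (41 min), Osei→Task T1 (18 min) — total 72+43+18+41+18 = 192 min.
Min-entry greedy (repeatedly take the single cheapest remaining cell) gives 211 min, worse by 19.
Swapping Rivera↔Osei (Rivera→Task T1 46 min, Osei→Task T3 88 min) adds 44.

Minimum total: 192 min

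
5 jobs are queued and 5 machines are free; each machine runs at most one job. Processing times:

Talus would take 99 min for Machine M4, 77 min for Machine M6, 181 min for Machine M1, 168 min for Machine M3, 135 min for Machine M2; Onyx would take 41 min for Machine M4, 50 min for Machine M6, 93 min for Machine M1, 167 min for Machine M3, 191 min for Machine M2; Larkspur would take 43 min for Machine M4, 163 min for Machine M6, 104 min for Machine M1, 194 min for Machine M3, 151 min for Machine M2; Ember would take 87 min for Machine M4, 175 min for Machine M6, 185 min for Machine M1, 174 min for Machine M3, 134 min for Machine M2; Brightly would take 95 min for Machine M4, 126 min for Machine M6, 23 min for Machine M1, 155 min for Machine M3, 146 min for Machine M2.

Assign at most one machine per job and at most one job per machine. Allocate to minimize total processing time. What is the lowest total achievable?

Optimal: Talus→Machine M3 (168 min), Onyx→Machine M6 (50 min), Larkspur→Machine M4 (43 min), Ember→Machine M2 (134 min), Brightly→Machine M1 (23 min) — total 168+50+43+134+23 = 418 min.
Row-greedy (each job in turn takes its cheapest remaining machine) gives 511 min, worse by 93.
Next-best assignment: Talus→Machine M2, Onyx→Machine M6, Larkspur→Machine M4, Ember→Machine M3, Brightly→Machine M1 = 425 min.

Min total: 418 min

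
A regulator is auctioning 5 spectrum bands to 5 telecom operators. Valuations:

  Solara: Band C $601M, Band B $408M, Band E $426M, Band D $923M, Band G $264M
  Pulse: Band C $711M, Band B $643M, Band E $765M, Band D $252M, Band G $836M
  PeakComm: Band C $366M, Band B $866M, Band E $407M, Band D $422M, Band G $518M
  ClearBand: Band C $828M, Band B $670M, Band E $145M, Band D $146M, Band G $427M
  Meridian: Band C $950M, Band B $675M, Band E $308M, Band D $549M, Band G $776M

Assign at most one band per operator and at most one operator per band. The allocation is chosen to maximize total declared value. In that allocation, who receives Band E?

This is the linear assignment problem.
Optimal: Solara→Band D ($923M), Pulse→Band E ($765M), PeakComm→Band B ($866M), ClearBand→Band C ($828M), Meridian→Band G ($776M) — total 923+765+866+828+776 = $4158M.
Max-entry greedy (repeatedly take the single best remaining cell) gives $3720M, worse by 438.
Pulse's own top band is Band G ($836M), but forcing Pulse→Band G and reassigning the rest optimally gives only $3786M — worse by 372.

Pulse receives Band E.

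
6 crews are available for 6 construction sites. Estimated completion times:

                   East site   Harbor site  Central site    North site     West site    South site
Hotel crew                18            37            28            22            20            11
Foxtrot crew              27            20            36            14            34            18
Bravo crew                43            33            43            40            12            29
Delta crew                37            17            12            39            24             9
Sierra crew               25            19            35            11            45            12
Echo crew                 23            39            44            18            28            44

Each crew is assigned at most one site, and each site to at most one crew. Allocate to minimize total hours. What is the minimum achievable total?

Optimal: Hotel crew→South site (11 hours), Foxtrot crew→Harbor site (20 hours), Bravo crew→West site (12 hours), Delta crew→Central site (12 hours), Sierra crew→North site (11 hours), Echo crew→East site (23 hours) — total 11+20+12+12+11+23 = 89 hours.
Row-greedy (each crew in turn takes its cheapest remaining site) gives 91 hours, worse by 2.
Next-best assignment: Hotel crew→South site, Foxtrot crew→North site, Bravo crew→West site, Delta crew→Central site, Sierra crew→Harbor site, Echo crew→East site = 91 hours.

Minimum total: 89 hours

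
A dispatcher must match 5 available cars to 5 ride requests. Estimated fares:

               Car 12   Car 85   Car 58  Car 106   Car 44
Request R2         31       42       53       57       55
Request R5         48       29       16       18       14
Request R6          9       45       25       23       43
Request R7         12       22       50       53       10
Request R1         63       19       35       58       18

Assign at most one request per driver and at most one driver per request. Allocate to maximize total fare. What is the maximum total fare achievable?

Optimal: Car 12→Request R5 ($48), Car 85→Request R6 ($45), Car 58→Request R7 ($50), Car 106→Request R1 ($58), Car 44→Request R2 ($55) — total 48+45+50+58+55 = $256.
Column-greedy (each request in turn goes to its best remaining driver) gives $218, worse by 38.
Next-best assignment: Car 12→Request R1, Car 85→Request R5, Car 58→Request R7, Car 106→Request R2, Car 44→Request R6 = $242.

Max total: $256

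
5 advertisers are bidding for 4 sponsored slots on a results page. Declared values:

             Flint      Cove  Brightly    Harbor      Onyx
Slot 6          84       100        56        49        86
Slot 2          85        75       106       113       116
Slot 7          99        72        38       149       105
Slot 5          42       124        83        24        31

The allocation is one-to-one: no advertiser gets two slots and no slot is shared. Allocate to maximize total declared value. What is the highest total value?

This is a one-to-one assignment (maximum-weight bipartite matching).
Optimal: Flint→Slot 6 ($84), Onyx→Slot 2 ($116), Harbor→Slot 7 ($149), Cove→Slot 5 ($124) — total 84+116+149+124 = $473.
Column-greedy (each slot in turn goes to its best remaining advertiser) gives $448, worse by 25.
Next-best assignment: Onyx→Slot 6, Brightly→Slot 2, Harbor→Slot 7, Cove→Slot 5 = $465.

Max total: $473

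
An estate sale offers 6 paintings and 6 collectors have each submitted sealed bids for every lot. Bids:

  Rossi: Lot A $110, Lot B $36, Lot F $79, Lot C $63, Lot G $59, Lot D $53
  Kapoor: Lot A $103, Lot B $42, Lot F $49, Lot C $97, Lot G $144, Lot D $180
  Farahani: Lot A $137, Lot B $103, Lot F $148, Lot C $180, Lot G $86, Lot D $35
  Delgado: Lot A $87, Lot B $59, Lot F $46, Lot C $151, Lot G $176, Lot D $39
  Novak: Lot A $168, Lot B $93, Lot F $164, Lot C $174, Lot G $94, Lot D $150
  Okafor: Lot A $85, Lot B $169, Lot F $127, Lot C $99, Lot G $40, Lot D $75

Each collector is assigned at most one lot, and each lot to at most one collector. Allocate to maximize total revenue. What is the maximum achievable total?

Treat this as an assignment problem: match each collector to one lot.
Optimal: Rossi→Lot A ($110), Kapoor→Lot D ($180), Farahani→Lot C ($180), Delgado→Lot G ($176), Novak→Lot F ($164), Okafor→Lot B ($169) — total 110+180+180+176+164+169 = $979.
No other one-to-one assignment exceeds $979.

Max total: $979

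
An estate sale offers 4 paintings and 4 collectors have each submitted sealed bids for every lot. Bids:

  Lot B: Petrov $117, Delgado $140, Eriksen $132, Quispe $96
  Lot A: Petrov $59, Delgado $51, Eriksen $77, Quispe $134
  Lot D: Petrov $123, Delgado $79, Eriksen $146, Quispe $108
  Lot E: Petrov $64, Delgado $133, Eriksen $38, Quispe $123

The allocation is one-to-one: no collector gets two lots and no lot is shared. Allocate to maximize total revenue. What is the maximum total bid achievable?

Max total: $530

Optimal: Petrov→Lot B ($117), Delgado→Lot E ($133), Eriksen→Lot D ($146), Quispe→Lot A ($134) — total 117+133+146+134 = $530.
Max-entry greedy (repeatedly take the single best remaining cell) gives $484, worse by 46.
Next-best assignment: Petrov→Lot D, Delgado→Lot E, Eriksen→Lot B, Quispe→Lot A = $522.
Every other assignment is strictly worse.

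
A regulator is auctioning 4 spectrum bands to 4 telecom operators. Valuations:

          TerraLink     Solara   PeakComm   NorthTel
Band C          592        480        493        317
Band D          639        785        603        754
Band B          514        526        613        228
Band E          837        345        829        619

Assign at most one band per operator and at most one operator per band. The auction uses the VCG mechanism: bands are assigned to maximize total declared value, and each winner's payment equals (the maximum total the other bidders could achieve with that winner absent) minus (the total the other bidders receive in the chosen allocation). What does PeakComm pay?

PeakComm pays $245M.

Efficient allocation: TerraLink→Band C ($592M), Solara→Band B ($526M), PeakComm→Band E ($829M), NorthTel→Band D ($754M); total welfare W = $2701M.
PeakComm receives Band E at value $829M, so the others get W − 829 = $1872M.
Without PeakComm: best allocation of the remaining 3 bidders over all 4 bands is TerraLink→Band E ($837M), Solara→Band B ($526M), NorthTel→Band D ($754M), total $2117M.
VCG payment = (others' best without PeakComm) − (others' welfare with PeakComm) = 2117 − 1872 = $245M.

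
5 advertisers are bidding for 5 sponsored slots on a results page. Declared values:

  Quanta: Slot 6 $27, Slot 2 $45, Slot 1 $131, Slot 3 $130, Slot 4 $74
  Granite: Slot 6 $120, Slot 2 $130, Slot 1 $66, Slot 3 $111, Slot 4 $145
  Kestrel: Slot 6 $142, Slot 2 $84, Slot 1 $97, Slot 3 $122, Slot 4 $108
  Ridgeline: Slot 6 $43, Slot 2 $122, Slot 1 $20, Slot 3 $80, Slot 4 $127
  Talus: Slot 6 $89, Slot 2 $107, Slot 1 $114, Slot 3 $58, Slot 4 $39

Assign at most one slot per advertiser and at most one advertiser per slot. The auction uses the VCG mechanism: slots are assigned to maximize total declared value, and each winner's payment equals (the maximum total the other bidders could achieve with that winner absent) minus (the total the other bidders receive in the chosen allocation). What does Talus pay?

Efficient allocation: Quanta→Slot 3 ($130), Granite→Slot 4 ($145), Kestrel→Slot 6 ($142), Ridgeline→Slot 2 ($122), Talus→Slot 1 ($114); total welfare W = $653.
Talus receives Slot 1 at value $114, so the others get W − 114 = $539.
Without Talus: best allocation of the remaining 4 bidders over all 5 slots is Quanta→Slot 1 ($131), Granite→Slot 4 ($145), Kestrel→Slot 6 ($142), Ridgeline→Slot 2 ($122), total $540.
VCG payment = (others' best without Talus) − (others' welfare with Talus) = 540 − 539 = $1.

Talus pays $1.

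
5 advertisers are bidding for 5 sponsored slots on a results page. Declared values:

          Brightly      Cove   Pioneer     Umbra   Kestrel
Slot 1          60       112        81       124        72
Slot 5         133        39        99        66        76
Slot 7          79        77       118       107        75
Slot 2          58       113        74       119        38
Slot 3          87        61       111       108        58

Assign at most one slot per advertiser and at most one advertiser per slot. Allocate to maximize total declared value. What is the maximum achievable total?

Optimal: Brightly→Slot 5 ($133), Cove→Slot 2 ($113), Pioneer→Slot 3 ($111), Umbra→Slot 1 ($124), Kestrel→Slot 7 ($75) — total 133+113+111+124+75 = $556.
Row-greedy (each advertiser in turn takes its best remaining slot) gives $546, worse by 10.
Swapping Umbra↔Cove (Umbra→Slot 2 $119, Cove→Slot 1 $112) loses 6.

Maximum total: $556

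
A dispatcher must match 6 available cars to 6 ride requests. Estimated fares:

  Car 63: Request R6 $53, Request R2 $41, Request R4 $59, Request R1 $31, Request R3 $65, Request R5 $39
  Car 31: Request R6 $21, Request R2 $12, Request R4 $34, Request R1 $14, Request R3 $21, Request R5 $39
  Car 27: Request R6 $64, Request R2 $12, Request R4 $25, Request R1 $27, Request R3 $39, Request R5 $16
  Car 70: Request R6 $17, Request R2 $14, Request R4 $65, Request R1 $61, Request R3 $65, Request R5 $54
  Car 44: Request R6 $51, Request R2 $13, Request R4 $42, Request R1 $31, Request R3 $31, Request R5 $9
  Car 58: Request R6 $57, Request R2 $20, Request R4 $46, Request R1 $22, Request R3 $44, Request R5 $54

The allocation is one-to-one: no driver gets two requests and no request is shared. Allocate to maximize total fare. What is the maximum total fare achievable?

Maximum total: $298

This is the linear assignment problem.
Optimal: Car 63→Request R3 ($65), Car 31→Request R2 ($12), Car 27→Request R6 ($64), Car 70→Request R1 ($61), Car 44→Request R4 ($42), Car 58→Request R5 ($54) — total 65+12+64+61+42+54 = $298.
Row-greedy (each driver in turn takes its best remaining request) gives $284, worse by 14.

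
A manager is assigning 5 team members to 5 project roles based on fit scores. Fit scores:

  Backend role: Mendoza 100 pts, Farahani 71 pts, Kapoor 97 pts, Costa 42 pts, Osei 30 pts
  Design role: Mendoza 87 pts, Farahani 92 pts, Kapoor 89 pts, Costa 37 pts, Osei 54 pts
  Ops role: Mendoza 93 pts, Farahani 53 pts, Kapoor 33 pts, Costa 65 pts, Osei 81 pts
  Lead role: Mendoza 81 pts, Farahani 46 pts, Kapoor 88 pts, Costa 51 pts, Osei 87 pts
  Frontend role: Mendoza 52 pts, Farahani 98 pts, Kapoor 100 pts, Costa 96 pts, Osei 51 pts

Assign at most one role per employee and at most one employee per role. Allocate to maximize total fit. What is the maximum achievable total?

Max total: 465 pts

Treat this as an assignment problem: match each employee to one role.
Optimal: Mendoza→Ops role (93 pts), Farahani→Design role (92 pts), Kapoor→Backend role (97 pts), Costa→Frontend role (96 pts), Osei→Lead role (87 pts) — total 93+92+97+96+87 = 465 pts.
Max-entry greedy (repeatedly take the single best remaining cell) gives 444 pts, worse by 21.
Checked against all permutations: 465 pts is optimal.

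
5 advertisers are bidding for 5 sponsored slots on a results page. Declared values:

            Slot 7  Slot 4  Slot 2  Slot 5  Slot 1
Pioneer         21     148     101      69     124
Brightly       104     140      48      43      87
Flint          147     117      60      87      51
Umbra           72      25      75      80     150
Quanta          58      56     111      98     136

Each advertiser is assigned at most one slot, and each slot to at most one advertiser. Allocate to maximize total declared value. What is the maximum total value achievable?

Optimal: Pioneer→Slot 2 ($101), Brightly→Slot 4 ($140), Flint→Slot 7 ($147), Umbra→Slot 1 ($150), Quanta→Slot 5 ($98) — total 101+140+147+150+98 = $636.
Column-greedy (each slot in turn goes to its best remaining advertiser) gives $573, worse by 63.
Next-best assignment: Pioneer→Slot 5, Brightly→Slot 4, Flint→Slot 7, Umbra→Slot 1, Quanta→Slot 2 = $617.

Max total: $636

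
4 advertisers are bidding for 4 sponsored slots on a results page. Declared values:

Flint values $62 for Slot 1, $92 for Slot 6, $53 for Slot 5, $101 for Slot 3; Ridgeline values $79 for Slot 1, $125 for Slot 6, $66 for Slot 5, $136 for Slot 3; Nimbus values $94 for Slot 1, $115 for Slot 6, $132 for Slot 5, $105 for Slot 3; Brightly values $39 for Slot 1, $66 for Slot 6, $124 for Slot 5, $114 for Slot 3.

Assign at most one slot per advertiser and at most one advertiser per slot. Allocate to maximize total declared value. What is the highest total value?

Max total: $446

Treat this as an assignment problem: match each advertiser to one slot.
Optimal: Flint→Slot 6 ($92), Ridgeline→Slot 3 ($136), Nimbus→Slot 1 ($94), Brightly→Slot 5 ($124) — total 92+136+94+124 = $446.
Column-greedy (each slot in turn goes to its best remaining advertiser) gives $444, worse by 2.
Every other assignment is strictly worse.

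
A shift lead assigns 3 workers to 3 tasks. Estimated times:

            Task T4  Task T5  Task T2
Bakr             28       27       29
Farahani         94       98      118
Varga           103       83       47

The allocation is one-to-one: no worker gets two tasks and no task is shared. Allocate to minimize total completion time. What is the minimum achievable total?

This is the linear assignment problem.
Optimal: Bakr→Task T5 (27 min), Farahani→Task T4 (94 min), Varga→Task T2 (47 min) — total 27+94+47 = 168 min.
Swapping Bakr↔Farahani (Bakr→Task T4 28 min, Farahani→Task T5 98 min) adds 5.
No other one-to-one assignment undercuts 168 min.

Min total: 168 min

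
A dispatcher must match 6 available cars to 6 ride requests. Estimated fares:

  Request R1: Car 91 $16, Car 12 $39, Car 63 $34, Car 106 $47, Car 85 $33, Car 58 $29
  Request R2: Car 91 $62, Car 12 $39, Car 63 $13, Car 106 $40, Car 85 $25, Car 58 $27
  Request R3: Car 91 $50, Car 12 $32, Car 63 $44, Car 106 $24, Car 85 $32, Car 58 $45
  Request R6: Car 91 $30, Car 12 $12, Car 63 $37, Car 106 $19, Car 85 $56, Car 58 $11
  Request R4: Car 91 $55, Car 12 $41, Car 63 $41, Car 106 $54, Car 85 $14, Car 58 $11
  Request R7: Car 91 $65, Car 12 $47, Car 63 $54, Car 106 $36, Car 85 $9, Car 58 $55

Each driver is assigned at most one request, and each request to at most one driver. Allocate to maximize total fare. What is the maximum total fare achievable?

Optimal: Car 91→Request R2 ($62), Car 12→Request R1 ($39), Car 63→Request R3 ($44), Car 106→Request R4 ($54), Car 85→Request R6 ($56), Car 58→Request R7 ($55) — total 62+39+44+54+56+55 = $310.
Column-greedy (each request in turn goes to its best remaining driver) gives $305, worse by 5.
Swapping Car 91↔Car 12 (Car 91→Request R1 $16, Car 12→Request R2 $39) loses 46.

Maximum total: $310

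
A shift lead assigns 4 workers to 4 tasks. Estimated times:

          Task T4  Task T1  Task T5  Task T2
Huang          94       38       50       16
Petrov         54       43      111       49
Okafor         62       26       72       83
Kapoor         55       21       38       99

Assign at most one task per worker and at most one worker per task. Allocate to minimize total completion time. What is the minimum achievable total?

Min total: 134 min

Optimal: Huang→Task T2 (16 min), Petrov→Task T4 (54 min), Okafor→Task T1 (26 min), Kapoor→Task T5 (38 min) — total 16+54+26+38 = 134 min.
Column-greedy (each task in turn goes to its cheapest remaining worker) gives 208 min, worse by 74.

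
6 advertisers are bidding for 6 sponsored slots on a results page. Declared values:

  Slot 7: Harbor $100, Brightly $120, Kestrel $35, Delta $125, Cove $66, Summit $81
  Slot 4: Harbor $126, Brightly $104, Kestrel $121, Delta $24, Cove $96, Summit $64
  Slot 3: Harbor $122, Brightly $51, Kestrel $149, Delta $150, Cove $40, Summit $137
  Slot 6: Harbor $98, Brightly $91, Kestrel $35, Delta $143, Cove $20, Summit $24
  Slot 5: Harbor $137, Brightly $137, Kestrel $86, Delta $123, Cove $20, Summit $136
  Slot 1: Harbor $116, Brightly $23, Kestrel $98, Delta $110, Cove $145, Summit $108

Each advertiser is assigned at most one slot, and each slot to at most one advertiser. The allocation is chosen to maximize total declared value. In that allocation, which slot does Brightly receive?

Brightly receives Slot 7.

Optimal: Harbor→Slot 4 ($126), Brightly→Slot 7 ($120), Kestrel→Slot 3 ($149), Delta→Slot 6 ($143), Cove→Slot 1 ($145), Summit→Slot 5 ($136) — total 126+120+149+143+145+136 = $819.
Row-greedy (each advertiser in turn takes its best remaining slot) gives $758, worse by 61.
Swapping Cove↔Harbor (Cove→Slot 4 $96, Harbor→Slot 1 $116) loses 59.
Checked against all permutations: $819 is optimal.
Brightly's own top slot is Slot 5 ($137), but forcing Brightly→Slot 5 and reassigning the rest optimally gives only $783 — worse by 36.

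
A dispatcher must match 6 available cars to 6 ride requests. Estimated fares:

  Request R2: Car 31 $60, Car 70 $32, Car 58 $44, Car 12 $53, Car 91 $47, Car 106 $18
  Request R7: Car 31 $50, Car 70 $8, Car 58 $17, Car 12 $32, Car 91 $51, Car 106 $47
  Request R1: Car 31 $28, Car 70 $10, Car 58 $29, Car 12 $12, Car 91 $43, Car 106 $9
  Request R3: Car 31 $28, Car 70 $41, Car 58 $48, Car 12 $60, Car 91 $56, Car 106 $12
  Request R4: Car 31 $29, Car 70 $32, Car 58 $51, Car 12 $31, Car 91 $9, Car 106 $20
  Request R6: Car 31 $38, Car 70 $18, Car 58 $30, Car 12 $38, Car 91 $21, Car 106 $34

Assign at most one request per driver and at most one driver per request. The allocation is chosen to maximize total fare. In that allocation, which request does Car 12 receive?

Car 12 receives Request R6.

Optimal: Car 31→Request R2 ($60), Car 70→Request R3 ($41), Car 58→Request R4 ($51), Car 12→Request R6 ($38), Car 91→Request R1 ($43), Car 106→Request R7 ($47) — total 60+41+51+38+43+47 = $280.
Column-greedy (each request in turn goes to its best remaining driver) gives $266, worse by 14.
Next-best assignment: Car 31→Request R2, Car 70→Request R6, Car 58→Request R4, Car 12→Request R3, Car 91→Request R1, Car 106→Request R7 = $279.
Car 12's own top request is Request R3 ($60), but forcing Car 12→Request R3 and reassigning the rest optimally gives only $279 — worse by 1.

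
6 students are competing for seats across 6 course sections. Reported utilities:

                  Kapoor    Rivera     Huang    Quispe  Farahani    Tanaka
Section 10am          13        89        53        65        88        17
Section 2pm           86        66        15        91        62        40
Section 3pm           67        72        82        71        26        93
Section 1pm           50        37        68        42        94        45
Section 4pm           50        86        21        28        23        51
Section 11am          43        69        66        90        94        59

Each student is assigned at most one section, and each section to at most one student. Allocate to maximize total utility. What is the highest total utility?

Optimal: Kapoor→Section 2pm (86 points), Rivera→Section 4pm (86 points), Huang→Section 1pm (68 points), Quispe→Section 11am (90 points), Farahani→Section 10am (88 points), Tanaka→Section 3pm (93 points) — total 86+86+68+90+88+93 = 511 points.

Maximum total: 511 points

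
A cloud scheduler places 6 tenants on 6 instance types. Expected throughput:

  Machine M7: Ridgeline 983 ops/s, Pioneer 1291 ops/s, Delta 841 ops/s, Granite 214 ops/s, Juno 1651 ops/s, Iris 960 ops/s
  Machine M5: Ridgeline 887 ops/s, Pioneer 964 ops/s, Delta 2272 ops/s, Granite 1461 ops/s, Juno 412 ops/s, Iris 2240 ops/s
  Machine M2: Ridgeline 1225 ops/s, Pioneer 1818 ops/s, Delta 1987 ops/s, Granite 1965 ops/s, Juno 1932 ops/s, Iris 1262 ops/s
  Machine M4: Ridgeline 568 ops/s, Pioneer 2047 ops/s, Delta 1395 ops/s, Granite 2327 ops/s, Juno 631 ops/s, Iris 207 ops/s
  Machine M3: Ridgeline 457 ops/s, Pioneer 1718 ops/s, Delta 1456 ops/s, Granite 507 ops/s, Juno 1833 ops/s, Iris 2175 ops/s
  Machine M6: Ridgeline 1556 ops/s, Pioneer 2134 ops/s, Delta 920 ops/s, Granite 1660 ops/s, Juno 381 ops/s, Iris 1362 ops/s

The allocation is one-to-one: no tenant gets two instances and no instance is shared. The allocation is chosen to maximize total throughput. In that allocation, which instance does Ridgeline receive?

This is a one-to-one assignment (maximum-weight bipartite matching).
Optimal: Ridgeline→Machine M7 (983 ops/s), Pioneer→Machine M6 (2134 ops/s), Delta→Machine M5 (2272 ops/s), Granite→Machine M4 (2327 ops/s), Juno→Machine M2 (1932 ops/s), Iris→Machine M3 (2175 ops/s) — total 983+2134+2272+2327+1932+2175 = 11823 ops/s.
Column-greedy (each instance in turn goes to its best remaining tenant) gives 11666 ops/s, worse by 157.
Swapping Granite↔Ridgeline (Granite→Machine M7 214 ops/s, Ridgeline→Machine M4 568 ops/s) loses 2528.
Ridgeline's own top instance is Machine M6 (1556 ops/s), but forcing Ridgeline→Machine M6 and reassigning the rest optimally gives only 11799 ops/s — worse by 24.

Ridgeline receives Machine M7.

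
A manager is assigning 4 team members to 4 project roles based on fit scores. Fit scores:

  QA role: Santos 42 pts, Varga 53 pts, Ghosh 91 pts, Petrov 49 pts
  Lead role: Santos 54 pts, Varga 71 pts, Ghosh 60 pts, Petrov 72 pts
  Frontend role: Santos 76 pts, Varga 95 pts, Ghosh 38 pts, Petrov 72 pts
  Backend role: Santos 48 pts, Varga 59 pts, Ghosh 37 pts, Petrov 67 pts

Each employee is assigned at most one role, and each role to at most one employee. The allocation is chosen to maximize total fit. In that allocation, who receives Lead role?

Optimal: Santos→Lead role (54 pts), Varga→Frontend role (95 pts), Ghosh→QA role (91 pts), Petrov→Backend role (67 pts) — total 54+95+91+67 = 307 pts.
Max-entry greedy (repeatedly take the single best remaining cell) gives 306 pts, worse by 1.
Santos's own top role is Frontend role (76 pts), but forcing Santos→Frontend role and reassigning the rest optimally gives only 305 pts — worse by 2.

Santos receives Lead role.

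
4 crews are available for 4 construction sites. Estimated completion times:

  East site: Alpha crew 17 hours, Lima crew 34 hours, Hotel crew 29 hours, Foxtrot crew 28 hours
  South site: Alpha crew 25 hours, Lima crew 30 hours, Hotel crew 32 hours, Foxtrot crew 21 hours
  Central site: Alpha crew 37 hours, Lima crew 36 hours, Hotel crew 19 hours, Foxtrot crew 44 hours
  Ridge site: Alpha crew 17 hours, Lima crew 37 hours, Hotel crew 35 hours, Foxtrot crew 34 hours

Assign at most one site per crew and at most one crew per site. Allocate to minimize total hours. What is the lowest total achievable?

Optimal: Alpha crew→Ridge site (17 hours), Lima crew→East site (34 hours), Hotel crew→Central site (19 hours), Foxtrot crew→South site (21 hours) — total 17+34+19+21 = 91 hours.
Column-greedy (each site in turn goes to its cheapest remaining crew) gives 94 hours, worse by 3.
Swapping Alpha crew↔Hotel crew (Alpha crew→Central site 37 hours, Hotel crew→Ridge site 35 hours) adds 36.

Min total: 91 hours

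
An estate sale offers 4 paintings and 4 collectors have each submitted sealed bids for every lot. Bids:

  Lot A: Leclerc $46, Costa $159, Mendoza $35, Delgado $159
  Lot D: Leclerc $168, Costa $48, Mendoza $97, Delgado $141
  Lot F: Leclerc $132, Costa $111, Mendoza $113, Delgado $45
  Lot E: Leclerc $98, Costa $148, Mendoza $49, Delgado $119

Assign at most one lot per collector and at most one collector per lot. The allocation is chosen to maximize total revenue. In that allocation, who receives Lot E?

Costa receives Lot E.

Optimal: Leclerc→Lot D ($168), Costa→Lot E ($148), Mendoza→Lot F ($113), Delgado→Lot A ($159) — total 168+148+113+159 = $588.
Column-greedy (each lot in turn goes to its best remaining collector) gives $559, worse by 29.
Next-best assignment: Leclerc→Lot D, Costa→Lot A, Mendoza→Lot F, Delgado→Lot E = $559.
Costa's own top lot is Lot A ($159), but forcing Costa→Lot A and reassigning the rest optimally gives only $559 — worse by 29.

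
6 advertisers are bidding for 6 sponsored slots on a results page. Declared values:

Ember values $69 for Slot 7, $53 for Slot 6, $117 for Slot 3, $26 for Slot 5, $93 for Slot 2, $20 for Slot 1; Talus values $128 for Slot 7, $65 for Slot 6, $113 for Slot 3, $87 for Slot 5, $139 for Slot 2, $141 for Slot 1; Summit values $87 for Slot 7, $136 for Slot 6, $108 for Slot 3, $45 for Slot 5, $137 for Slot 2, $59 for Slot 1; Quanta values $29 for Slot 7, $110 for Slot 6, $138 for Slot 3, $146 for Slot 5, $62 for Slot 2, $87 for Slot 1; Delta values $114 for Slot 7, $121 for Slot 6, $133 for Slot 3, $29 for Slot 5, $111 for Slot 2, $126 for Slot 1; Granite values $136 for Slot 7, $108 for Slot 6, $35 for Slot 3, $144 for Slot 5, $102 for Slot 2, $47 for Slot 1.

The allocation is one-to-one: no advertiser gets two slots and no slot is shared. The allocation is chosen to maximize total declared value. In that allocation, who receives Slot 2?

Optimal: Ember→Slot 3 ($117), Talus→Slot 2 ($139), Summit→Slot 6 ($136), Quanta→Slot 5 ($146), Delta→Slot 1 ($126), Granite→Slot 7 ($136) — total 117+139+136+146+126+136 = $800.
Max-entry greedy (repeatedly take the single best remaining cell) gives $746, worse by 54.
Swapping Quanta↔Ember (Quanta→Slot 3 $138, Ember→Slot 5 $26) loses 99.
Every other assignment is strictly worse.
Talus's own top slot is Slot 1 ($141), but forcing Talus→Slot 1 and reassigning the rest optimally gives only $798 — worse by 2.

Talus receives Slot 2.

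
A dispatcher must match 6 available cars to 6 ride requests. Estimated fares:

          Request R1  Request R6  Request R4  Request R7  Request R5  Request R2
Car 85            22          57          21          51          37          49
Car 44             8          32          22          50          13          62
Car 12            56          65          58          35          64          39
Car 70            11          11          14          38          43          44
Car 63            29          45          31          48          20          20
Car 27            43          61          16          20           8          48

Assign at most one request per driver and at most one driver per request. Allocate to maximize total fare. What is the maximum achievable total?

Optimal: Car 85→Request R6 ($57), Car 44→Request R2 ($62), Car 12→Request R4 ($58), Car 70→Request R5 ($43), Car 63→Request R7 ($48), Car 27→Request R1 ($43) — total 57+62+58+43+48+43 = $311.
Max-entry greedy (repeatedly take the single best remaining cell) gives $295, worse by 16.
Next-best assignment: Car 85→Request R7, Car 44→Request R2, Car 12→Request R1, Car 70→Request R5, Car 63→Request R4, Car 27→Request R6 = $304.
No other one-to-one assignment exceeds $311.

Max total: $311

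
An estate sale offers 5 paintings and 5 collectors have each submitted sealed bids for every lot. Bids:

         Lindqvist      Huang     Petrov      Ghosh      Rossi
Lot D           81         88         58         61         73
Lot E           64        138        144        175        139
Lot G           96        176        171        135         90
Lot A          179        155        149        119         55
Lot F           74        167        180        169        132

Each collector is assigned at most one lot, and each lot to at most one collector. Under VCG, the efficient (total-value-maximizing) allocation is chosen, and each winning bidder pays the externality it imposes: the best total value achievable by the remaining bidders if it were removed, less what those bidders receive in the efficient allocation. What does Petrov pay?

Efficient allocation: Lindqvist→Lot A ($179), Huang→Lot G ($176), Petrov→Lot F ($180), Ghosh→Lot E ($175), Rossi→Lot D ($73); total welfare W = $783.
Petrov receives Lot F at value $180, so the others get W − 180 = $603.
Without Petrov: best allocation of the remaining 4 bidders over all 5 lots is Lindqvist→Lot A ($179), Huang→Lot G ($176), Ghosh→Lot F ($169), Rossi→Lot E ($139), total $663.
VCG payment = (others' best without Petrov) − (others' welfare with Petrov) = 663 − 603 = $60.

Petrov pays $60.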